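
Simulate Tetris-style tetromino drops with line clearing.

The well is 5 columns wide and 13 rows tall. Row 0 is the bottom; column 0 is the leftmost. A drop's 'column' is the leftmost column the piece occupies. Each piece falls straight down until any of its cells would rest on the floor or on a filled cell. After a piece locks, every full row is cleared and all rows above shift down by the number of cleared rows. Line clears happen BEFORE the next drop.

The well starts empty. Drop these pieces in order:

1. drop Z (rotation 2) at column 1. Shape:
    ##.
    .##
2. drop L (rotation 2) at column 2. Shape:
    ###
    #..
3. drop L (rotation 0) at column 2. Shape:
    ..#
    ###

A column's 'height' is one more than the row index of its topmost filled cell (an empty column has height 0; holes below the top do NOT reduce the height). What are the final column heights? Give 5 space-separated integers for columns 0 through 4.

Answer: 0 2 5 5 6

Derivation:
Drop 1: Z rot2 at col 1 lands with bottom-row=0; cleared 0 line(s) (total 0); column heights now [0 2 2 1 0], max=2
Drop 2: L rot2 at col 2 lands with bottom-row=2; cleared 0 line(s) (total 0); column heights now [0 2 4 4 4], max=4
Drop 3: L rot0 at col 2 lands with bottom-row=4; cleared 0 line(s) (total 0); column heights now [0 2 5 5 6], max=6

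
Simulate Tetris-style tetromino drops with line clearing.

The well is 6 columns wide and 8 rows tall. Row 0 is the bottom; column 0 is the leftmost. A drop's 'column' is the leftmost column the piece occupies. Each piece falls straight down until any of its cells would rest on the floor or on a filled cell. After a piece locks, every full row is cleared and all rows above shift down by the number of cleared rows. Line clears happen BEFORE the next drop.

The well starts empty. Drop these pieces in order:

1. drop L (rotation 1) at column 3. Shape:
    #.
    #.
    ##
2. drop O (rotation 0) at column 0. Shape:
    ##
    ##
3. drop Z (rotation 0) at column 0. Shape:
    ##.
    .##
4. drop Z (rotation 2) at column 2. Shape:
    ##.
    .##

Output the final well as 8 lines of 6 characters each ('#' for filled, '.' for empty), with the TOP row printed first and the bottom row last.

Answer: ......
......
......
..##..
##.##.
.###..
##.#..
##.##.

Derivation:
Drop 1: L rot1 at col 3 lands with bottom-row=0; cleared 0 line(s) (total 0); column heights now [0 0 0 3 1 0], max=3
Drop 2: O rot0 at col 0 lands with bottom-row=0; cleared 0 line(s) (total 0); column heights now [2 2 0 3 1 0], max=3
Drop 3: Z rot0 at col 0 lands with bottom-row=2; cleared 0 line(s) (total 0); column heights now [4 4 3 3 1 0], max=4
Drop 4: Z rot2 at col 2 lands with bottom-row=3; cleared 0 line(s) (total 0); column heights now [4 4 5 5 4 0], max=5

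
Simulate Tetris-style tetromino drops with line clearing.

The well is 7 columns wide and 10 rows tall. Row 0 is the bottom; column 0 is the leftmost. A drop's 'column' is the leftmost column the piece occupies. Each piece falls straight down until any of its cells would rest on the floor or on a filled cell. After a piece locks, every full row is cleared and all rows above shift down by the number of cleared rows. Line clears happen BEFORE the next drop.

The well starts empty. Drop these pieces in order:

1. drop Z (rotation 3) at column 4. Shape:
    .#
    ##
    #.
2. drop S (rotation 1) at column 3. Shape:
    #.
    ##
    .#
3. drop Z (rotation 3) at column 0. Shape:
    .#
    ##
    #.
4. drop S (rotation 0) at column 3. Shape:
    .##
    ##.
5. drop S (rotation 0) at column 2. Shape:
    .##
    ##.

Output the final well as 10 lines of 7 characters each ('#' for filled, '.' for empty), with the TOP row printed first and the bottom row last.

Drop 1: Z rot3 at col 4 lands with bottom-row=0; cleared 0 line(s) (total 0); column heights now [0 0 0 0 2 3 0], max=3
Drop 2: S rot1 at col 3 lands with bottom-row=2; cleared 0 line(s) (total 0); column heights now [0 0 0 5 4 3 0], max=5
Drop 3: Z rot3 at col 0 lands with bottom-row=0; cleared 0 line(s) (total 0); column heights now [2 3 0 5 4 3 0], max=5
Drop 4: S rot0 at col 3 lands with bottom-row=5; cleared 0 line(s) (total 0); column heights now [2 3 0 6 7 7 0], max=7
Drop 5: S rot0 at col 2 lands with bottom-row=6; cleared 0 line(s) (total 0); column heights now [2 3 7 8 8 7 0], max=8

Answer: .......
.......
...##..
..####.
...##..
...#...
...##..
.#..##.
##..##.
#...#..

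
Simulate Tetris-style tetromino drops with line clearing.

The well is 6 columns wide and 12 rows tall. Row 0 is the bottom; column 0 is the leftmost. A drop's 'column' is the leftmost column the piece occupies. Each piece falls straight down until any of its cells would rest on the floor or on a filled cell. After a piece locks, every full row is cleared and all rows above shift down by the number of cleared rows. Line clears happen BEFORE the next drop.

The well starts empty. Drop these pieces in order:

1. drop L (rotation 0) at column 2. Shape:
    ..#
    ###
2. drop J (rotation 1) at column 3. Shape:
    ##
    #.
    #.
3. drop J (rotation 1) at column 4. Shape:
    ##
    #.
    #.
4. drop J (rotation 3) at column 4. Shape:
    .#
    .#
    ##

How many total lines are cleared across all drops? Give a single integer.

Answer: 0

Derivation:
Drop 1: L rot0 at col 2 lands with bottom-row=0; cleared 0 line(s) (total 0); column heights now [0 0 1 1 2 0], max=2
Drop 2: J rot1 at col 3 lands with bottom-row=1; cleared 0 line(s) (total 0); column heights now [0 0 1 4 4 0], max=4
Drop 3: J rot1 at col 4 lands with bottom-row=4; cleared 0 line(s) (total 0); column heights now [0 0 1 4 7 7], max=7
Drop 4: J rot3 at col 4 lands with bottom-row=7; cleared 0 line(s) (total 0); column heights now [0 0 1 4 8 10], max=10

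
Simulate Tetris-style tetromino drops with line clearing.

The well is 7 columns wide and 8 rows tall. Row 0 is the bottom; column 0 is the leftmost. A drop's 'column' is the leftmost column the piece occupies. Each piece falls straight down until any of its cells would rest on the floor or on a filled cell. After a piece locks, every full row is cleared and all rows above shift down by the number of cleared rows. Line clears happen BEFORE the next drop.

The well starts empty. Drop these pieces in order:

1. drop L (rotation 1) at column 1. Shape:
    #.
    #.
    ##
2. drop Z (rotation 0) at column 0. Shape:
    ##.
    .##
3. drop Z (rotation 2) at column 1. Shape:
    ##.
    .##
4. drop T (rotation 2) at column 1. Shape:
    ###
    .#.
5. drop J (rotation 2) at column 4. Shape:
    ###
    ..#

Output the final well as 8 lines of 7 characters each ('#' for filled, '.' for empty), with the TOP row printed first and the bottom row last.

Drop 1: L rot1 at col 1 lands with bottom-row=0; cleared 0 line(s) (total 0); column heights now [0 3 1 0 0 0 0], max=3
Drop 2: Z rot0 at col 0 lands with bottom-row=3; cleared 0 line(s) (total 0); column heights now [5 5 4 0 0 0 0], max=5
Drop 3: Z rot2 at col 1 lands with bottom-row=4; cleared 0 line(s) (total 0); column heights now [5 6 6 5 0 0 0], max=6
Drop 4: T rot2 at col 1 lands with bottom-row=6; cleared 0 line(s) (total 0); column heights now [5 8 8 8 0 0 0], max=8
Drop 5: J rot2 at col 4 lands with bottom-row=0; cleared 0 line(s) (total 0); column heights now [5 8 8 8 2 2 2], max=8

Answer: .###...
..#....
.##....
####...
.##....
.#.....
.#..###
.##...#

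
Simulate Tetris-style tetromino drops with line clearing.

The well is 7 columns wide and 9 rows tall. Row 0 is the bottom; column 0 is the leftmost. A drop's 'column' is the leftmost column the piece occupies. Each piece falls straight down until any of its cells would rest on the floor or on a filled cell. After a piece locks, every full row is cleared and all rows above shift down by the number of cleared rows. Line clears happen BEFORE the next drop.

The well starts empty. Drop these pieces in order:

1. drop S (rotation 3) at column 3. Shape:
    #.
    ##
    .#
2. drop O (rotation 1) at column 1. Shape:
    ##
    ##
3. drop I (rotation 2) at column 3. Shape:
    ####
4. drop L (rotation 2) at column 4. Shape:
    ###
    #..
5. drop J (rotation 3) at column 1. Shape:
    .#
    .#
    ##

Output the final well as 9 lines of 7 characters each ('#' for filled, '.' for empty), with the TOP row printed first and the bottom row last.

Answer: .......
.......
.......
....###
..#.#..
..#####
.###...
.####..
.##.#..

Derivation:
Drop 1: S rot3 at col 3 lands with bottom-row=0; cleared 0 line(s) (total 0); column heights now [0 0 0 3 2 0 0], max=3
Drop 2: O rot1 at col 1 lands with bottom-row=0; cleared 0 line(s) (total 0); column heights now [0 2 2 3 2 0 0], max=3
Drop 3: I rot2 at col 3 lands with bottom-row=3; cleared 0 line(s) (total 0); column heights now [0 2 2 4 4 4 4], max=4
Drop 4: L rot2 at col 4 lands with bottom-row=4; cleared 0 line(s) (total 0); column heights now [0 2 2 4 6 6 6], max=6
Drop 5: J rot3 at col 1 lands with bottom-row=2; cleared 0 line(s) (total 0); column heights now [0 3 5 4 6 6 6], max=6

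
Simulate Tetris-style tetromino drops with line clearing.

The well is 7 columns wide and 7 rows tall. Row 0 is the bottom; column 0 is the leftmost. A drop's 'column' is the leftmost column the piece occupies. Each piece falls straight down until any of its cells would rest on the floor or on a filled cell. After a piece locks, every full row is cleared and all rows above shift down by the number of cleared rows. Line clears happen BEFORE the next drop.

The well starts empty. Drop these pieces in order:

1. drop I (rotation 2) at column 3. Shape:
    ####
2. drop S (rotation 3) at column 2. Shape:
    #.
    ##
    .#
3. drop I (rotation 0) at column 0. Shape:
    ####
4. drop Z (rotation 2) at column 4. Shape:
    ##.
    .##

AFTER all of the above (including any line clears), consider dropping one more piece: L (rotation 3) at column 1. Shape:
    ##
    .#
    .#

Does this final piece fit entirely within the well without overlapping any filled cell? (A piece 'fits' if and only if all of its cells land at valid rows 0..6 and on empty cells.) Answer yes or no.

Drop 1: I rot2 at col 3 lands with bottom-row=0; cleared 0 line(s) (total 0); column heights now [0 0 0 1 1 1 1], max=1
Drop 2: S rot3 at col 2 lands with bottom-row=1; cleared 0 line(s) (total 0); column heights now [0 0 4 3 1 1 1], max=4
Drop 3: I rot0 at col 0 lands with bottom-row=4; cleared 0 line(s) (total 0); column heights now [5 5 5 5 1 1 1], max=5
Drop 4: Z rot2 at col 4 lands with bottom-row=1; cleared 0 line(s) (total 0); column heights now [5 5 5 5 3 3 2], max=5
Test piece L rot3 at col 1 (width 2): heights before test = [5 5 5 5 3 3 2]; fits = False

Answer: no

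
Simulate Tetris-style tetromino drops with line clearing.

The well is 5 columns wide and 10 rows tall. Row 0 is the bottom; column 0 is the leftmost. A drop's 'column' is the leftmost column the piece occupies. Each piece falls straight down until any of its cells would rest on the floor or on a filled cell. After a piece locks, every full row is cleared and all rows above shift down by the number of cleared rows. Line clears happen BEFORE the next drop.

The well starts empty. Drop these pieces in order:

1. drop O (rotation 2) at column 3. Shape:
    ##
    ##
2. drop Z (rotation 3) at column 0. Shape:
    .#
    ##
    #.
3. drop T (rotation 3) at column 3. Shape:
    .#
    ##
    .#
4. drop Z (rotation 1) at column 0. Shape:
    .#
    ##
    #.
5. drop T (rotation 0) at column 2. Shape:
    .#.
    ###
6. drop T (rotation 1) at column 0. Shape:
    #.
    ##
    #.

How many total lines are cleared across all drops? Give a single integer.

Answer: 1

Derivation:
Drop 1: O rot2 at col 3 lands with bottom-row=0; cleared 0 line(s) (total 0); column heights now [0 0 0 2 2], max=2
Drop 2: Z rot3 at col 0 lands with bottom-row=0; cleared 0 line(s) (total 0); column heights now [2 3 0 2 2], max=3
Drop 3: T rot3 at col 3 lands with bottom-row=2; cleared 0 line(s) (total 0); column heights now [2 3 0 4 5], max=5
Drop 4: Z rot1 at col 0 lands with bottom-row=2; cleared 0 line(s) (total 0); column heights now [4 5 0 4 5], max=5
Drop 5: T rot0 at col 2 lands with bottom-row=5; cleared 0 line(s) (total 0); column heights now [4 5 6 7 6], max=7
Drop 6: T rot1 at col 0 lands with bottom-row=4; cleared 1 line(s) (total 1); column heights now [6 5 0 6 5], max=6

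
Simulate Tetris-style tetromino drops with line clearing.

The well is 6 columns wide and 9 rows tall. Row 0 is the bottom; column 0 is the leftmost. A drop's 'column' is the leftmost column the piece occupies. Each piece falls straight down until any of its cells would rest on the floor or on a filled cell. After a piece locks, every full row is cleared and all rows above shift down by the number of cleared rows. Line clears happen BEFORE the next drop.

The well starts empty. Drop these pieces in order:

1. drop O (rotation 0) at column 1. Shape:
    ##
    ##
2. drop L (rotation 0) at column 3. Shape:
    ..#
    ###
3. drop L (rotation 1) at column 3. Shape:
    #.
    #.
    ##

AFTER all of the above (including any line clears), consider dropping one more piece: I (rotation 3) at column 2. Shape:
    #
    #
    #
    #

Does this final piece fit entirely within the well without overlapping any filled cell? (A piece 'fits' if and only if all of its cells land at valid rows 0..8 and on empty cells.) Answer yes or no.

Drop 1: O rot0 at col 1 lands with bottom-row=0; cleared 0 line(s) (total 0); column heights now [0 2 2 0 0 0], max=2
Drop 2: L rot0 at col 3 lands with bottom-row=0; cleared 0 line(s) (total 0); column heights now [0 2 2 1 1 2], max=2
Drop 3: L rot1 at col 3 lands with bottom-row=1; cleared 0 line(s) (total 0); column heights now [0 2 2 4 2 2], max=4
Test piece I rot3 at col 2 (width 1): heights before test = [0 2 2 4 2 2]; fits = True

Answer: yes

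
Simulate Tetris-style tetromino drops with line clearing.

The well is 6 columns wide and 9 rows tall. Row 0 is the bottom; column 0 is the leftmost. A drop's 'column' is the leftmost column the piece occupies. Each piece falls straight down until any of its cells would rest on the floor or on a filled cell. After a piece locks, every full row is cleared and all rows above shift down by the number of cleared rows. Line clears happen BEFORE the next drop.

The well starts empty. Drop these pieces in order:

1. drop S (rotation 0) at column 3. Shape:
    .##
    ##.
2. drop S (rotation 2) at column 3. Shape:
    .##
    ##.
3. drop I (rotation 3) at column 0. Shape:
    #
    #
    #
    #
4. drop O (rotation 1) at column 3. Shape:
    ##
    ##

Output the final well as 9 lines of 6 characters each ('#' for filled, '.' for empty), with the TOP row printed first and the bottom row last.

Drop 1: S rot0 at col 3 lands with bottom-row=0; cleared 0 line(s) (total 0); column heights now [0 0 0 1 2 2], max=2
Drop 2: S rot2 at col 3 lands with bottom-row=2; cleared 0 line(s) (total 0); column heights now [0 0 0 3 4 4], max=4
Drop 3: I rot3 at col 0 lands with bottom-row=0; cleared 0 line(s) (total 0); column heights now [4 0 0 3 4 4], max=4
Drop 4: O rot1 at col 3 lands with bottom-row=4; cleared 0 line(s) (total 0); column heights now [4 0 0 6 6 4], max=6

Answer: ......
......
......
...##.
...##.
#...##
#..##.
#...##
#..##.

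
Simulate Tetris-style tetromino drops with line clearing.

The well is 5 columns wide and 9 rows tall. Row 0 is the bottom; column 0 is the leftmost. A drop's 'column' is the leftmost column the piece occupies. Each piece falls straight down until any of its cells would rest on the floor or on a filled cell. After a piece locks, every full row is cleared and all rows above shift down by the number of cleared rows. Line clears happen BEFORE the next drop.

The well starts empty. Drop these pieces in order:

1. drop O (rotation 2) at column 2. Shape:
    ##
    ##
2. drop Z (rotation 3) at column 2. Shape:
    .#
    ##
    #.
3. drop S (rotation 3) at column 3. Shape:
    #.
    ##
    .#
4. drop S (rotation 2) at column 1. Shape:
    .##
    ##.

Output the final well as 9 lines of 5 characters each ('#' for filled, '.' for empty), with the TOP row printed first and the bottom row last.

Drop 1: O rot2 at col 2 lands with bottom-row=0; cleared 0 line(s) (total 0); column heights now [0 0 2 2 0], max=2
Drop 2: Z rot3 at col 2 lands with bottom-row=2; cleared 0 line(s) (total 0); column heights now [0 0 4 5 0], max=5
Drop 3: S rot3 at col 3 lands with bottom-row=4; cleared 0 line(s) (total 0); column heights now [0 0 4 7 6], max=7
Drop 4: S rot2 at col 1 lands with bottom-row=6; cleared 0 line(s) (total 0); column heights now [0 7 8 8 6], max=8

Answer: .....
..##.
.###.
...##
...##
..##.
..#..
..##.
..##.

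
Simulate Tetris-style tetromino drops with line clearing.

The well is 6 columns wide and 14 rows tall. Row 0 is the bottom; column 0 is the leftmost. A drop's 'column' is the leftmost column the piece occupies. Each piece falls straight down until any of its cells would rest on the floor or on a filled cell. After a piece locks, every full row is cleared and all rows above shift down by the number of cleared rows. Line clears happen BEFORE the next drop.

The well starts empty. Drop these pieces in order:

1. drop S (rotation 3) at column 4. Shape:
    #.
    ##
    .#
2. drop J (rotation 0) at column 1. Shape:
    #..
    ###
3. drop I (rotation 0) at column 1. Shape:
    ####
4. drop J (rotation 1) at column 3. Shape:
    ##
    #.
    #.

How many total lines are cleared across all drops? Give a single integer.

Answer: 0

Derivation:
Drop 1: S rot3 at col 4 lands with bottom-row=0; cleared 0 line(s) (total 0); column heights now [0 0 0 0 3 2], max=3
Drop 2: J rot0 at col 1 lands with bottom-row=0; cleared 0 line(s) (total 0); column heights now [0 2 1 1 3 2], max=3
Drop 3: I rot0 at col 1 lands with bottom-row=3; cleared 0 line(s) (total 0); column heights now [0 4 4 4 4 2], max=4
Drop 4: J rot1 at col 3 lands with bottom-row=4; cleared 0 line(s) (total 0); column heights now [0 4 4 7 7 2], max=7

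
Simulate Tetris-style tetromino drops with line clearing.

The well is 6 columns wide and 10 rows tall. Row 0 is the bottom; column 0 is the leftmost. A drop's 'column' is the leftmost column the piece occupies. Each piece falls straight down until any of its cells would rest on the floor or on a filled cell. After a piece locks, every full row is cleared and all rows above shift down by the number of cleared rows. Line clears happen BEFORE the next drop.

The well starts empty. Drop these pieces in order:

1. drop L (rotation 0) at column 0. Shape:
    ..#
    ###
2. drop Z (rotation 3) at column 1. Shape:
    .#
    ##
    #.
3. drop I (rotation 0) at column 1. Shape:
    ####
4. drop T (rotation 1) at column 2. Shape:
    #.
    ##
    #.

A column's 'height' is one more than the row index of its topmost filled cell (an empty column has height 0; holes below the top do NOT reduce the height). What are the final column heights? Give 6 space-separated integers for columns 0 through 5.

Answer: 1 5 8 7 5 0

Derivation:
Drop 1: L rot0 at col 0 lands with bottom-row=0; cleared 0 line(s) (total 0); column heights now [1 1 2 0 0 0], max=2
Drop 2: Z rot3 at col 1 lands with bottom-row=1; cleared 0 line(s) (total 0); column heights now [1 3 4 0 0 0], max=4
Drop 3: I rot0 at col 1 lands with bottom-row=4; cleared 0 line(s) (total 0); column heights now [1 5 5 5 5 0], max=5
Drop 4: T rot1 at col 2 lands with bottom-row=5; cleared 0 line(s) (total 0); column heights now [1 5 8 7 5 0], max=8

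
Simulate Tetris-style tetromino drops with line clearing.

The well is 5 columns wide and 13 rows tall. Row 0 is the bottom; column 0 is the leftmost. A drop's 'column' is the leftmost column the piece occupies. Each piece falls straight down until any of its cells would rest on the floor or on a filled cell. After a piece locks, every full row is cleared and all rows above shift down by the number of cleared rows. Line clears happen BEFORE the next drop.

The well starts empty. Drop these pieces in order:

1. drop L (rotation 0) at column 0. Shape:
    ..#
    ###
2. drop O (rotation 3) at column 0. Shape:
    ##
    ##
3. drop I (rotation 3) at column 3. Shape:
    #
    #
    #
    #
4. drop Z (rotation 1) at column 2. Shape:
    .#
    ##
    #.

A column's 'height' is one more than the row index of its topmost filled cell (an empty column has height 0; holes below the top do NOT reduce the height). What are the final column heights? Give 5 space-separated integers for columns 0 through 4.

Answer: 3 3 5 6 0

Derivation:
Drop 1: L rot0 at col 0 lands with bottom-row=0; cleared 0 line(s) (total 0); column heights now [1 1 2 0 0], max=2
Drop 2: O rot3 at col 0 lands with bottom-row=1; cleared 0 line(s) (total 0); column heights now [3 3 2 0 0], max=3
Drop 3: I rot3 at col 3 lands with bottom-row=0; cleared 0 line(s) (total 0); column heights now [3 3 2 4 0], max=4
Drop 4: Z rot1 at col 2 lands with bottom-row=3; cleared 0 line(s) (total 0); column heights now [3 3 5 6 0], max=6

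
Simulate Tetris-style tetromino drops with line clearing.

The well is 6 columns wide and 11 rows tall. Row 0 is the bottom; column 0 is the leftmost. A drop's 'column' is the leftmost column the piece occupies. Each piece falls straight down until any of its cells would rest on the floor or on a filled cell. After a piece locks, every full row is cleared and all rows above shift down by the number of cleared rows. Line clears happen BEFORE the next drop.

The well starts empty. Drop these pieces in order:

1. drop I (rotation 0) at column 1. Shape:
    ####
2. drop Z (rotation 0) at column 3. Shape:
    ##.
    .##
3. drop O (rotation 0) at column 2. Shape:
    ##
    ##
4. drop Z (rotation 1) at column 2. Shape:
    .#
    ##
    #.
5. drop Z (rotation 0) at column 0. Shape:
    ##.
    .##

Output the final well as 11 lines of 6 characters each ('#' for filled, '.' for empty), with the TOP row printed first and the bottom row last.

Drop 1: I rot0 at col 1 lands with bottom-row=0; cleared 0 line(s) (total 0); column heights now [0 1 1 1 1 0], max=1
Drop 2: Z rot0 at col 3 lands with bottom-row=1; cleared 0 line(s) (total 0); column heights now [0 1 1 3 3 2], max=3
Drop 3: O rot0 at col 2 lands with bottom-row=3; cleared 0 line(s) (total 0); column heights now [0 1 5 5 3 2], max=5
Drop 4: Z rot1 at col 2 lands with bottom-row=5; cleared 0 line(s) (total 0); column heights now [0 1 7 8 3 2], max=8
Drop 5: Z rot0 at col 0 lands with bottom-row=7; cleared 0 line(s) (total 0); column heights now [9 9 8 8 3 2], max=9

Answer: ......
......
##....
.###..
..##..
..#...
..##..
..##..
...##.
....##
.####.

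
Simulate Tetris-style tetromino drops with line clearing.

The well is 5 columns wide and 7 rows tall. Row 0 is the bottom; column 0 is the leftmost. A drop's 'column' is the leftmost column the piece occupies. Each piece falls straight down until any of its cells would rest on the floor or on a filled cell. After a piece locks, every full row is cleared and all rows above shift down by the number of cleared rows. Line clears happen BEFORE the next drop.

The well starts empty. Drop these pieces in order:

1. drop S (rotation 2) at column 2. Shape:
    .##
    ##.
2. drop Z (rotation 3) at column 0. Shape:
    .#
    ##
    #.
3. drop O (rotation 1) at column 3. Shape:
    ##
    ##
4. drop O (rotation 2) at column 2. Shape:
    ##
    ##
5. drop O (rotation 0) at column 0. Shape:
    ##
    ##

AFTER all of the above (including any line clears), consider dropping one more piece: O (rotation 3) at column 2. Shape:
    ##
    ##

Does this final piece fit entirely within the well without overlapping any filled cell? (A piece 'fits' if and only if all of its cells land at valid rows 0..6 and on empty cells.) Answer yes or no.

Drop 1: S rot2 at col 2 lands with bottom-row=0; cleared 0 line(s) (total 0); column heights now [0 0 1 2 2], max=2
Drop 2: Z rot3 at col 0 lands with bottom-row=0; cleared 0 line(s) (total 0); column heights now [2 3 1 2 2], max=3
Drop 3: O rot1 at col 3 lands with bottom-row=2; cleared 0 line(s) (total 0); column heights now [2 3 1 4 4], max=4
Drop 4: O rot2 at col 2 lands with bottom-row=4; cleared 0 line(s) (total 0); column heights now [2 3 6 6 4], max=6
Drop 5: O rot0 at col 0 lands with bottom-row=3; cleared 0 line(s) (total 0); column heights now [5 5 6 6 4], max=6
Test piece O rot3 at col 2 (width 2): heights before test = [5 5 6 6 4]; fits = False

Answer: no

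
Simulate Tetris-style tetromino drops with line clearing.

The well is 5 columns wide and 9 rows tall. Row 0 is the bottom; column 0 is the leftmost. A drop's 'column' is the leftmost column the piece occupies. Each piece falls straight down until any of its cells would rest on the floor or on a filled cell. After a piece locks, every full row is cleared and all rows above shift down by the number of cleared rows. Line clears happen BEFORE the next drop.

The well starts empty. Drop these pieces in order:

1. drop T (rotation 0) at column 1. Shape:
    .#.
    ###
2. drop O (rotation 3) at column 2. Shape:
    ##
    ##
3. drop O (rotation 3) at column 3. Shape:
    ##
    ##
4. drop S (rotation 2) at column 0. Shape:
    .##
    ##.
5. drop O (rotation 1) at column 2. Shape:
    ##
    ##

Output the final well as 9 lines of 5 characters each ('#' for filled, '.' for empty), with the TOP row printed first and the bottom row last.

Drop 1: T rot0 at col 1 lands with bottom-row=0; cleared 0 line(s) (total 0); column heights now [0 1 2 1 0], max=2
Drop 2: O rot3 at col 2 lands with bottom-row=2; cleared 0 line(s) (total 0); column heights now [0 1 4 4 0], max=4
Drop 3: O rot3 at col 3 lands with bottom-row=4; cleared 0 line(s) (total 0); column heights now [0 1 4 6 6], max=6
Drop 4: S rot2 at col 0 lands with bottom-row=3; cleared 0 line(s) (total 0); column heights now [4 5 5 6 6], max=6
Drop 5: O rot1 at col 2 lands with bottom-row=6; cleared 0 line(s) (total 0); column heights now [4 5 8 8 6], max=8

Answer: .....
..##.
..##.
...##
.####
####.
..##.
..#..
.###.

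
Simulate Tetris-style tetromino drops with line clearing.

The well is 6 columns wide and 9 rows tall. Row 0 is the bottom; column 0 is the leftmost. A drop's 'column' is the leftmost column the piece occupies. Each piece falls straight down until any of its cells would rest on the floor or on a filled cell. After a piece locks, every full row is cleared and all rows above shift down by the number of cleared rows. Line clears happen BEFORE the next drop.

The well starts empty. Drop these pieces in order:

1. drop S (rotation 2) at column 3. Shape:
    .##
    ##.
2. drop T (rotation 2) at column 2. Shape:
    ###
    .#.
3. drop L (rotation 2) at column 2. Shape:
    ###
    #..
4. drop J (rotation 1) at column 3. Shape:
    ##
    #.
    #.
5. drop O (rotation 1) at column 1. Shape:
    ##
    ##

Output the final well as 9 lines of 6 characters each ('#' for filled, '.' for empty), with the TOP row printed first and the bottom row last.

Drop 1: S rot2 at col 3 lands with bottom-row=0; cleared 0 line(s) (total 0); column heights now [0 0 0 1 2 2], max=2
Drop 2: T rot2 at col 2 lands with bottom-row=1; cleared 0 line(s) (total 0); column heights now [0 0 3 3 3 2], max=3
Drop 3: L rot2 at col 2 lands with bottom-row=3; cleared 0 line(s) (total 0); column heights now [0 0 5 5 5 2], max=5
Drop 4: J rot1 at col 3 lands with bottom-row=5; cleared 0 line(s) (total 0); column heights now [0 0 5 8 8 2], max=8
Drop 5: O rot1 at col 1 lands with bottom-row=5; cleared 0 line(s) (total 0); column heights now [0 7 7 8 8 2], max=8

Answer: ......
...##.
.###..
.###..
..###.
..#...
..###.
...###
...##.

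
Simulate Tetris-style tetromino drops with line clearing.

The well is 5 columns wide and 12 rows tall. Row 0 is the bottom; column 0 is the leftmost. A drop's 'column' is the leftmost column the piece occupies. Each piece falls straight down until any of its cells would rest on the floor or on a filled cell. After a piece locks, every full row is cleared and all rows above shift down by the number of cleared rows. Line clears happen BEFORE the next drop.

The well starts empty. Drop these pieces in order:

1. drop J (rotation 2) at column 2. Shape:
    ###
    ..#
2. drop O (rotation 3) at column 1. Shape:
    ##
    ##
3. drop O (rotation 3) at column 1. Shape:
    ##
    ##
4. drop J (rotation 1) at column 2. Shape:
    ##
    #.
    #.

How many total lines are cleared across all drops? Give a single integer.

Drop 1: J rot2 at col 2 lands with bottom-row=0; cleared 0 line(s) (total 0); column heights now [0 0 2 2 2], max=2
Drop 2: O rot3 at col 1 lands with bottom-row=2; cleared 0 line(s) (total 0); column heights now [0 4 4 2 2], max=4
Drop 3: O rot3 at col 1 lands with bottom-row=4; cleared 0 line(s) (total 0); column heights now [0 6 6 2 2], max=6
Drop 4: J rot1 at col 2 lands with bottom-row=6; cleared 0 line(s) (total 0); column heights now [0 6 9 9 2], max=9

Answer: 0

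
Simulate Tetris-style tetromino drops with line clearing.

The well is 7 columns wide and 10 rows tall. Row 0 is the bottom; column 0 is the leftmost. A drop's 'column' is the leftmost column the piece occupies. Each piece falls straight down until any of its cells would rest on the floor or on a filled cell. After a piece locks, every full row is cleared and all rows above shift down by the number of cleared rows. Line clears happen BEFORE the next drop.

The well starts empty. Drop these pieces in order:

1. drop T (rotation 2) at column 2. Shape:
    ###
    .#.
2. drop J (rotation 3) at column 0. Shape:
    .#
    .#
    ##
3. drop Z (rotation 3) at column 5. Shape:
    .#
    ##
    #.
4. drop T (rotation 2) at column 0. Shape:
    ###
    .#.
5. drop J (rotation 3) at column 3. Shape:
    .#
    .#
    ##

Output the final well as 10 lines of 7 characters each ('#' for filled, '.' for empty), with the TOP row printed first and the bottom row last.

Drop 1: T rot2 at col 2 lands with bottom-row=0; cleared 0 line(s) (total 0); column heights now [0 0 2 2 2 0 0], max=2
Drop 2: J rot3 at col 0 lands with bottom-row=0; cleared 0 line(s) (total 0); column heights now [1 3 2 2 2 0 0], max=3
Drop 3: Z rot3 at col 5 lands with bottom-row=0; cleared 0 line(s) (total 0); column heights now [1 3 2 2 2 2 3], max=3
Drop 4: T rot2 at col 0 lands with bottom-row=3; cleared 0 line(s) (total 0); column heights now [5 5 5 2 2 2 3], max=5
Drop 5: J rot3 at col 3 lands with bottom-row=2; cleared 0 line(s) (total 0); column heights now [5 5 5 3 5 2 3], max=5

Answer: .......
.......
.......
.......
.......
###.#..
.#..#..
.#.##.#
.######
##.#.#.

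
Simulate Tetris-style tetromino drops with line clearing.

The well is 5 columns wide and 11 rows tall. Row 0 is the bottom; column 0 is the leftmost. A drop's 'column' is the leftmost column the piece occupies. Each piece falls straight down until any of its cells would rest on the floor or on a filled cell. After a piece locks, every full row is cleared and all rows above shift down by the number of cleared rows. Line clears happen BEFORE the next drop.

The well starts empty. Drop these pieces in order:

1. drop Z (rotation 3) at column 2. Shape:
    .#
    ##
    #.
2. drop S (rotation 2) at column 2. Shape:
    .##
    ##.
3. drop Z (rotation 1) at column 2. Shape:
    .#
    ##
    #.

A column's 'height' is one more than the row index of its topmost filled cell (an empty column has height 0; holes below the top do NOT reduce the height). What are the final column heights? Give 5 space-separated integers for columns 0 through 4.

Drop 1: Z rot3 at col 2 lands with bottom-row=0; cleared 0 line(s) (total 0); column heights now [0 0 2 3 0], max=3
Drop 2: S rot2 at col 2 lands with bottom-row=3; cleared 0 line(s) (total 0); column heights now [0 0 4 5 5], max=5
Drop 3: Z rot1 at col 2 lands with bottom-row=4; cleared 0 line(s) (total 0); column heights now [0 0 6 7 5], max=7

Answer: 0 0 6 7 5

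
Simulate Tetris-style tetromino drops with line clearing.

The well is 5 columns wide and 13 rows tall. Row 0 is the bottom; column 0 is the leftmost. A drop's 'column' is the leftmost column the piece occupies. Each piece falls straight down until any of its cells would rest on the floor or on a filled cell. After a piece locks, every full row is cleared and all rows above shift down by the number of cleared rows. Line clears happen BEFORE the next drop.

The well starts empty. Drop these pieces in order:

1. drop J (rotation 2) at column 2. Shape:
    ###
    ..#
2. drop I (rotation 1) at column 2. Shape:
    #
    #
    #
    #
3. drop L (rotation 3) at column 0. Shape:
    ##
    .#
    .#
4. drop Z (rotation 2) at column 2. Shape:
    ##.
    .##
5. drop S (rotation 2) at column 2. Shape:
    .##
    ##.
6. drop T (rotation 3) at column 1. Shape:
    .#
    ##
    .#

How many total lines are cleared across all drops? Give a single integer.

Drop 1: J rot2 at col 2 lands with bottom-row=0; cleared 0 line(s) (total 0); column heights now [0 0 2 2 2], max=2
Drop 2: I rot1 at col 2 lands with bottom-row=2; cleared 0 line(s) (total 0); column heights now [0 0 6 2 2], max=6
Drop 3: L rot3 at col 0 lands with bottom-row=0; cleared 0 line(s) (total 0); column heights now [3 3 6 2 2], max=6
Drop 4: Z rot2 at col 2 lands with bottom-row=5; cleared 0 line(s) (total 0); column heights now [3 3 7 7 6], max=7
Drop 5: S rot2 at col 2 lands with bottom-row=7; cleared 0 line(s) (total 0); column heights now [3 3 8 9 9], max=9
Drop 6: T rot3 at col 1 lands with bottom-row=8; cleared 0 line(s) (total 0); column heights now [3 10 11 9 9], max=11

Answer: 0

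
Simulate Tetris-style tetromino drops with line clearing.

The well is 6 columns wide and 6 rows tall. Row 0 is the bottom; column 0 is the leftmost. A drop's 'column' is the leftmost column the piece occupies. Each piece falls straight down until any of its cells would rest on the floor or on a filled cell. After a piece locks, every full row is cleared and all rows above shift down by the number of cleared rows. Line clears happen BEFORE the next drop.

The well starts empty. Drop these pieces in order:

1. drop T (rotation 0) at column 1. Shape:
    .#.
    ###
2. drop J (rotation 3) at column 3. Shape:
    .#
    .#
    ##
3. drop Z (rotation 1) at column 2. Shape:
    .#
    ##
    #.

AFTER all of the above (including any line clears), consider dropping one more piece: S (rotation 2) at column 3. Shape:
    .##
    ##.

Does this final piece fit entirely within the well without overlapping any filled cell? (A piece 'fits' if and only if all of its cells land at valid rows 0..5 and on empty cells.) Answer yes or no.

Answer: no

Derivation:
Drop 1: T rot0 at col 1 lands with bottom-row=0; cleared 0 line(s) (total 0); column heights now [0 1 2 1 0 0], max=2
Drop 2: J rot3 at col 3 lands with bottom-row=1; cleared 0 line(s) (total 0); column heights now [0 1 2 2 4 0], max=4
Drop 3: Z rot1 at col 2 lands with bottom-row=2; cleared 0 line(s) (total 0); column heights now [0 1 4 5 4 0], max=5
Test piece S rot2 at col 3 (width 3): heights before test = [0 1 4 5 4 0]; fits = False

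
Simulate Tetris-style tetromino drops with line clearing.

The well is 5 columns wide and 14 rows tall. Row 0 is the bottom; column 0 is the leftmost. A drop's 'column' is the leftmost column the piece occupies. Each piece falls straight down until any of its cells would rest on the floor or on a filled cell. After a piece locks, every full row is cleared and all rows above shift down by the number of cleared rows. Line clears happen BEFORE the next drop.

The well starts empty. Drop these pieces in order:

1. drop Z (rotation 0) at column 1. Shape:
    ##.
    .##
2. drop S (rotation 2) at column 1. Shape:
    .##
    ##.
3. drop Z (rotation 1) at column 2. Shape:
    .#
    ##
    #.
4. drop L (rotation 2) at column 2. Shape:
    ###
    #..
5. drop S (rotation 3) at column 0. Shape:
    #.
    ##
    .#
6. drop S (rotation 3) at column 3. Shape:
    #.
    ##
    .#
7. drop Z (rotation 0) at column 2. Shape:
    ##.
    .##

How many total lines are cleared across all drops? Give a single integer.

Answer: 0

Derivation:
Drop 1: Z rot0 at col 1 lands with bottom-row=0; cleared 0 line(s) (total 0); column heights now [0 2 2 1 0], max=2
Drop 2: S rot2 at col 1 lands with bottom-row=2; cleared 0 line(s) (total 0); column heights now [0 3 4 4 0], max=4
Drop 3: Z rot1 at col 2 lands with bottom-row=4; cleared 0 line(s) (total 0); column heights now [0 3 6 7 0], max=7
Drop 4: L rot2 at col 2 lands with bottom-row=6; cleared 0 line(s) (total 0); column heights now [0 3 8 8 8], max=8
Drop 5: S rot3 at col 0 lands with bottom-row=3; cleared 0 line(s) (total 0); column heights now [6 5 8 8 8], max=8
Drop 6: S rot3 at col 3 lands with bottom-row=8; cleared 0 line(s) (total 0); column heights now [6 5 8 11 10], max=11
Drop 7: Z rot0 at col 2 lands with bottom-row=11; cleared 0 line(s) (total 0); column heights now [6 5 13 13 12], max=13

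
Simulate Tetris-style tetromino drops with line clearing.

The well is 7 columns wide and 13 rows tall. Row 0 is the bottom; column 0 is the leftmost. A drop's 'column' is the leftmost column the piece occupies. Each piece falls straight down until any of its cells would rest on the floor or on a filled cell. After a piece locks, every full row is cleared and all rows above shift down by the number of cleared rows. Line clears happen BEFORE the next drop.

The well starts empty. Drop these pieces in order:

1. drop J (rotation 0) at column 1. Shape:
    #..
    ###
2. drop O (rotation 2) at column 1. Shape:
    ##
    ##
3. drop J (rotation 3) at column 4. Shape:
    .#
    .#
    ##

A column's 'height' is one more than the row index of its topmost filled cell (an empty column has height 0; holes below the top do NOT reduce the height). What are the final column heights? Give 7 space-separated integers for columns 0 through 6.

Drop 1: J rot0 at col 1 lands with bottom-row=0; cleared 0 line(s) (total 0); column heights now [0 2 1 1 0 0 0], max=2
Drop 2: O rot2 at col 1 lands with bottom-row=2; cleared 0 line(s) (total 0); column heights now [0 4 4 1 0 0 0], max=4
Drop 3: J rot3 at col 4 lands with bottom-row=0; cleared 0 line(s) (total 0); column heights now [0 4 4 1 1 3 0], max=4

Answer: 0 4 4 1 1 3 0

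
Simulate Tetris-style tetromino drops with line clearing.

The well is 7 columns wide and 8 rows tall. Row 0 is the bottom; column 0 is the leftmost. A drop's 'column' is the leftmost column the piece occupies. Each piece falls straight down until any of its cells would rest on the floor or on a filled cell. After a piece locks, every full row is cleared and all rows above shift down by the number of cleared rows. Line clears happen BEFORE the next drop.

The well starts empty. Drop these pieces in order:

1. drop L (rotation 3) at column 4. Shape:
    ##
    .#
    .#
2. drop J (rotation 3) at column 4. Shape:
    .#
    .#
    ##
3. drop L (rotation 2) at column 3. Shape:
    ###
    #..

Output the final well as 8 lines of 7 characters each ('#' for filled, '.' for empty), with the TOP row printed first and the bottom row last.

Answer: .......
...###.
...#.#.
.....#.
....##.
....##.
.....#.
.....#.

Derivation:
Drop 1: L rot3 at col 4 lands with bottom-row=0; cleared 0 line(s) (total 0); column heights now [0 0 0 0 3 3 0], max=3
Drop 2: J rot3 at col 4 lands with bottom-row=3; cleared 0 line(s) (total 0); column heights now [0 0 0 0 4 6 0], max=6
Drop 3: L rot2 at col 3 lands with bottom-row=5; cleared 0 line(s) (total 0); column heights now [0 0 0 7 7 7 0], max=7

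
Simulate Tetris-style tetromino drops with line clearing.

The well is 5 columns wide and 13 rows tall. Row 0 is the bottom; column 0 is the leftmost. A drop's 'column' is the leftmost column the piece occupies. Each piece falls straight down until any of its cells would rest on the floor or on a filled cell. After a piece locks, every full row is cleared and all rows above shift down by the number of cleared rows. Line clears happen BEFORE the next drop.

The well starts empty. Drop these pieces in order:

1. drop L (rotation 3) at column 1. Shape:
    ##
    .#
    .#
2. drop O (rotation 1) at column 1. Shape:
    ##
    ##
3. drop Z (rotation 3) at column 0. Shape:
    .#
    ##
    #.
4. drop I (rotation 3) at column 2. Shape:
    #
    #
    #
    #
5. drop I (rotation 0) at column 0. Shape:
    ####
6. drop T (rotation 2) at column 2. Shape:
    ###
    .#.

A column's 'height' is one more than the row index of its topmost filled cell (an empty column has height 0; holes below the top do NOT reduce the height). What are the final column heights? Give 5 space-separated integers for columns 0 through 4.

Drop 1: L rot3 at col 1 lands with bottom-row=0; cleared 0 line(s) (total 0); column heights now [0 3 3 0 0], max=3
Drop 2: O rot1 at col 1 lands with bottom-row=3; cleared 0 line(s) (total 0); column heights now [0 5 5 0 0], max=5
Drop 3: Z rot3 at col 0 lands with bottom-row=4; cleared 0 line(s) (total 0); column heights now [6 7 5 0 0], max=7
Drop 4: I rot3 at col 2 lands with bottom-row=5; cleared 0 line(s) (total 0); column heights now [6 7 9 0 0], max=9
Drop 5: I rot0 at col 0 lands with bottom-row=9; cleared 0 line(s) (total 0); column heights now [10 10 10 10 0], max=10
Drop 6: T rot2 at col 2 lands with bottom-row=10; cleared 0 line(s) (total 0); column heights now [10 10 12 12 12], max=12

Answer: 10 10 12 12 12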